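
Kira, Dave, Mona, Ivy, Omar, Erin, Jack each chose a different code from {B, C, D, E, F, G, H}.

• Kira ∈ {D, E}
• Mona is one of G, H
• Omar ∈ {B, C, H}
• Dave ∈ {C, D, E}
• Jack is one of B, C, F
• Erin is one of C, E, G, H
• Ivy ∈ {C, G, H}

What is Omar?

The 7 variables draw from only 7 values {B, C, D, E, F, G, H}, so each is used; only Jack can be F, hence Jack = F.
The 6 still-open variables draw from only 6 values {B, C, D, E, G, H}, so each is used; only Omar can be B, hence Omar = B.

B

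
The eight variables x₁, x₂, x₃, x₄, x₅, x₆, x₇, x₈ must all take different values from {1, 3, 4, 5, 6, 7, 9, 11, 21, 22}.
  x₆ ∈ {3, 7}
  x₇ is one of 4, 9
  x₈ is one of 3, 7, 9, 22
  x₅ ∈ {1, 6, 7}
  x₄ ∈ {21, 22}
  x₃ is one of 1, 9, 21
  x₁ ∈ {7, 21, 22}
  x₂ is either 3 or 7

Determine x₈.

9

The 8 variables draw from only 8 values {1, 3, 4, 6, 7, 9, 21, 22}, so each is used; only x₇ can be 4, hence x₇ = 4.
The 7 still-open variables draw from only 7 values {1, 3, 6, 7, 9, 21, 22}, so each is used; only x₅ can be 6, hence x₅ = 6.
The 6 still-open variables together cover exactly {1, 3, 7, 9, 21, 22} — 6 values for 6 variables — and 1 appears only in x₃'s list, so x₃ = 1.
The 5 still-open variables draw from only 5 values {3, 7, 9, 21, 22}, so each is used; only x₈ can be 9, hence x₈ = 9.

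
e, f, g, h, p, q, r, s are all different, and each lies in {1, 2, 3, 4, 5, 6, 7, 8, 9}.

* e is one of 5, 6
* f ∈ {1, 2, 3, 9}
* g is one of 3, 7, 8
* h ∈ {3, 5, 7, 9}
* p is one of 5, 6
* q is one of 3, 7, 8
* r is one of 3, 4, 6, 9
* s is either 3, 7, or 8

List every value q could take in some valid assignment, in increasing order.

3, 7, 8

e and p between them cover only {5, 6} — a naked pair. Remove those values from h, r.
g, q, s share exactly the 3 values {3, 7, 8}; by pigeonhole those values go to them, so strike 3, 7, 8 from f, h, r.
h's domain is down to {9}, so h = 9. Strike 9 from f, r.
That leaves r = 4.
No further eliminations apply; q can still be any of 3, 7, 8.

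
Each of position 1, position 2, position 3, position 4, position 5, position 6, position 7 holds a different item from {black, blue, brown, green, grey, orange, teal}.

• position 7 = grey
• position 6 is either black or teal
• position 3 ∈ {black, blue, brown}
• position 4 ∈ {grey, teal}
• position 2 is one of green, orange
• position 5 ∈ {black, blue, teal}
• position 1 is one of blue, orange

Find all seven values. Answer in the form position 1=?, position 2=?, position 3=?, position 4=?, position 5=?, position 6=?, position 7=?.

position 7 has just one choice, so position 7 = grey. Remove grey from position 4.
That leaves position 4 = teal. Strike teal from position 5, position 6.
position 6 must be black (only option left). Remove black from position 3, position 5.
position 5 must be blue (only option left). So position 1, position 3 can't be blue.
position 1 must be orange (only option left). Eliminate orange elsewhere: position 2.
position 2 has just one choice, so position 2 = green.
position 3 must be brown (only option left).

position 1=orange, position 2=green, position 3=brown, position 4=teal, position 5=blue, position 6=black, position 7=grey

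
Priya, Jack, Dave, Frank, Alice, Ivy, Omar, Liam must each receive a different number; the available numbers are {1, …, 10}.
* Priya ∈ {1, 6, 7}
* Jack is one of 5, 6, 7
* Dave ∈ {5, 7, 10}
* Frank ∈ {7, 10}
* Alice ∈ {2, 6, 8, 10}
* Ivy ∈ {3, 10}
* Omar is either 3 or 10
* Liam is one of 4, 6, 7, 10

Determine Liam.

4

The 2 variables Ivy and Omar are confined to {3, 10}, which locks those values in; drop them from Dave, Frank, Alice, Liam.
Frank's domain is down to {7}, so Frank = 7. Eliminate 7 elsewhere: Priya, Jack, Dave, Liam.
Dave must be 5 (only option left). So Jack can't be 5.
Jack's domain is down to {6}, so Jack = 6. Strike 6 from Priya, Alice, Liam.
So Liam = 4.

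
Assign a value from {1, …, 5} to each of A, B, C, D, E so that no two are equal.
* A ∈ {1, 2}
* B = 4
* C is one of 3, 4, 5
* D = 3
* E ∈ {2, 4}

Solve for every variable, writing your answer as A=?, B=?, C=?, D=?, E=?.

A=1, B=4, C=5, D=3, E=2

B must be 4 (only option left). Remove 4 from C, E.
D's domain is down to {3}, so D = 3. Remove 3 from C.
E's domain is down to {2}, so E = 2. Strike 2 from A.
A's domain is down to {1}, so A = 1.
That leaves C = 5.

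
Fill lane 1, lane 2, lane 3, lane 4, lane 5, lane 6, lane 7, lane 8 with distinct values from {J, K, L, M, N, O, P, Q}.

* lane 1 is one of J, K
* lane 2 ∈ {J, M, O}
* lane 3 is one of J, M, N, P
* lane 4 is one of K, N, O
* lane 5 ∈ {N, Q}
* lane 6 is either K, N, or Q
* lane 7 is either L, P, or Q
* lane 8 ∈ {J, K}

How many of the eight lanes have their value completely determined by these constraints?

Among the 8 variables, L fits only lane 7 (and all 8 values in {J, K, L, M, N, O, P, Q} must be used), so lane 7 = L.
Among the 7 still-open variables, P fits only lane 3 (and all 7 values in {J, K, M, N, O, P, Q} must be used), so lane 3 = P.
Among the 6 still-open variables, M fits only lane 2 (and all 6 values in {J, K, M, N, O, Q} must be used), so lane 2 = M.
Among the 5 still-open variables, O fits only lane 4 (and all 5 values in {J, K, N, O, Q} must be used), so lane 4 = O.
The 2 variables lane 1 and lane 8 are confined to {J, K}, which locks those values in; drop them from lane 6.
Determined: lane 2=M, lane 3=P, lane 4=O, lane 7=L. The other lanes each still have more than one consistent value. That makes 4.

4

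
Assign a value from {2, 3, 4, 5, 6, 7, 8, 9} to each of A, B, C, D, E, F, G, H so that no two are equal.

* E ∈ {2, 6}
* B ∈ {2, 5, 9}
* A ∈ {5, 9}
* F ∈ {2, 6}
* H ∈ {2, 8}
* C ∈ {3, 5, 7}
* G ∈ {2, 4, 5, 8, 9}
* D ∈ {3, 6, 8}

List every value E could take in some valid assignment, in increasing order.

2, 6

The 8 variables together cover exactly {2, 3, 4, 5, 6, 7, 8, 9} — 8 values for 8 variables — and 4 appears only in G's list, so G = 4.
Among the 7 still-open variables, 7 fits only C (and all 7 values in {2, 3, 5, 6, 7, 8, 9} must be used), so C = 7.
Among the 6 still-open variables, 3 fits only D (and all 6 values in {2, 3, 5, 6, 8, 9} must be used), so D = 3.
The 5 still-open variables together cover exactly {2, 5, 6, 8, 9} — 5 values for 5 variables — and 8 appears only in H's list, so H = 8.
E and F between them cover only {2, 6} — a naked pair. Remove those values from B.
No further eliminations apply; E can still be any of 2, 6.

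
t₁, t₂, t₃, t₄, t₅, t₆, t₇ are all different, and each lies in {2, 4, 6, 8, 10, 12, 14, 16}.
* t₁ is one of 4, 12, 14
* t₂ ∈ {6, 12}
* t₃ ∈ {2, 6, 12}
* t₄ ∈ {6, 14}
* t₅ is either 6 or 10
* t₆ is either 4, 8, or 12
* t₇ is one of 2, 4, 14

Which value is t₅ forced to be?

Among the 7 variables, 8 fits only t₆ (and all 7 values in {2, 4, 6, 8, 10, 12, 14} must be used), so t₆ = 8.
Among the 6 still-open variables, 10 fits only t₅ (and all 6 values in {2, 4, 6, 10, 12, 14} must be used), so t₅ = 10.

10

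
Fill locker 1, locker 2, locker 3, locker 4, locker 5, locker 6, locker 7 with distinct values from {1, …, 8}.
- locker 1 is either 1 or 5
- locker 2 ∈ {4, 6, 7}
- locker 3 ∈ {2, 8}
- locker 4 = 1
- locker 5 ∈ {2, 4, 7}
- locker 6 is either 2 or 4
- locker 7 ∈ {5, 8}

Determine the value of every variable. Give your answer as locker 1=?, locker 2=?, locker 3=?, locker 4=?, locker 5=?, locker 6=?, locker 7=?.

locker 4's domain is down to {1}, so locker 4 = 1. Strike 1 from locker 1.
That leaves locker 1 = 5. Remove 5 from locker 7.
That leaves locker 7 = 8. So locker 3 can't be 8.
locker 3's domain is down to {2}, so locker 3 = 2. So locker 5, locker 6 can't be 2.
locker 6's domain is down to {4}, so locker 6 = 4. Strike 4 from locker 2, locker 5.
locker 5 has just one choice, so locker 5 = 7. Remove 7 from locker 2.
That leaves locker 2 = 6.

locker 1=5, locker 2=6, locker 3=2, locker 4=1, locker 5=7, locker 6=4, locker 7=8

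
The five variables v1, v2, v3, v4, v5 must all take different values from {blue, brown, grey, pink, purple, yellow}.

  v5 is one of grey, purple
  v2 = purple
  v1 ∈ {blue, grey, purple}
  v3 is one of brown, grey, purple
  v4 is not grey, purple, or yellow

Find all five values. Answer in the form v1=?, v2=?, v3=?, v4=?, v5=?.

v2's domain is down to {purple}, so v2 = purple. Strike purple from v1, v3, v5.
v5's domain is down to {grey}, so v5 = grey. Remove grey from v1, v3.
v1 has just one choice, so v1 = blue. Eliminate blue elsewhere: v4.
v3 has just one choice, so v3 = brown. Remove brown from v4.
v4's domain is down to {pink}, so v4 = pink.

v1=blue, v2=purple, v3=brown, v4=pink, v5=grey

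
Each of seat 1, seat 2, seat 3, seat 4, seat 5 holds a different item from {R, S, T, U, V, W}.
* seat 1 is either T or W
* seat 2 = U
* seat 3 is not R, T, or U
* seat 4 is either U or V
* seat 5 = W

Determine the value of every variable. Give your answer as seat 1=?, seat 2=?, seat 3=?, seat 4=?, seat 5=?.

seat 1=T, seat 2=U, seat 3=S, seat 4=V, seat 5=W

seat 2 has just one choice, so seat 2 = U. Remove U from seat 4.
That leaves seat 4 = V. So seat 3 can't be V.
That leaves seat 5 = W. Eliminate W elsewhere: seat 1, seat 3.
seat 1's domain is down to {T}, so seat 1 = T.
seat 3's domain is down to {S}, so seat 3 = S.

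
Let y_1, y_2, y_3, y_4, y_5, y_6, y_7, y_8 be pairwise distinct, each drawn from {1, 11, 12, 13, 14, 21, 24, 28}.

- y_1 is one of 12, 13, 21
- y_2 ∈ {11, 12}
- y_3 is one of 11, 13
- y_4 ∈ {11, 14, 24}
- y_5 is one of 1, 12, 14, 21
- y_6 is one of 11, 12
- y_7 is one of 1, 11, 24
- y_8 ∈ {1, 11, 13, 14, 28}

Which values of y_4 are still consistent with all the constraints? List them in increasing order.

The 8 variables together cover exactly {1, 11, 12, 13, 14, 21, 24, 28} — 8 values for 8 variables — and 28 appears only in y_8's list, so y_8 = 28.
y_2 and y_6 between them cover only {11, 12} — a naked pair. Remove those values from y_1, y_3, y_4, y_5, y_7.
y_3's domain is down to {13}, so y_3 = 13. Strike 13 from y_1.
That leaves y_1 = 21. Remove 21 from y_5.
No further eliminations apply; y_4 can still be any of 14, 24.

14, 24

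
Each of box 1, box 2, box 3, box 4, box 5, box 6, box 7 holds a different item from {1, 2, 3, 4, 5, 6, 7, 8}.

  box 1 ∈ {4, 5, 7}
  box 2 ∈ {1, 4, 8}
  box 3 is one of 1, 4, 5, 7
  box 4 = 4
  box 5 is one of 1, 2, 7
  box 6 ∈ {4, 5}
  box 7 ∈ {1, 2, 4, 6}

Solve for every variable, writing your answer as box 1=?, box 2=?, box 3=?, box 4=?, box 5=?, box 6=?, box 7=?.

box 4 has just one choice, so box 4 = 4. So box 1, box 2, box 3, box 6, box 7 can't be 4.
box 6 must be 5 (only option left). Remove 5 from box 1, box 3.
That leaves box 1 = 7. Remove 7 from box 3, box 5.
box 3's domain is down to {1}, so box 3 = 1. Strike 1 from box 2, box 5, box 7.
box 5 has just one choice, so box 5 = 2. Strike 2 from box 7.
box 7 has just one choice, so box 7 = 6.
That leaves box 2 = 8.

box 1=7, box 2=8, box 3=1, box 4=4, box 5=2, box 6=5, box 7=6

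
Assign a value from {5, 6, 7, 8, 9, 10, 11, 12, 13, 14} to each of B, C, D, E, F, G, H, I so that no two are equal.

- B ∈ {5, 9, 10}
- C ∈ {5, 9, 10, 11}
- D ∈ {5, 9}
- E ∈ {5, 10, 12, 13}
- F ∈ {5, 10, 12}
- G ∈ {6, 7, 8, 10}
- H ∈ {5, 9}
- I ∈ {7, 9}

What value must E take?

D and H between them cover only {5, 9} — a naked pair. Remove those values from B, C, E, F, I.
B must be 10 (only option left). Eliminate 10 elsewhere: C, E, F, G.
C's domain is down to {11}, so C = 11.
F's domain is down to {12}, so F = 12. Strike 12 from E.
So E = 13.

13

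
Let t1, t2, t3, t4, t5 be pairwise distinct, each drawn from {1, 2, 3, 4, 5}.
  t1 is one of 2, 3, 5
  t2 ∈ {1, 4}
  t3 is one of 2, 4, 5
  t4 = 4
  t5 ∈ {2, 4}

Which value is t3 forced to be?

t4 has just one choice, so t4 = 4. So t2, t3, t5 can't be 4.
t5's domain is down to {2}, so t5 = 2. Strike 2 from t1, t3.
So t3 = 5.

5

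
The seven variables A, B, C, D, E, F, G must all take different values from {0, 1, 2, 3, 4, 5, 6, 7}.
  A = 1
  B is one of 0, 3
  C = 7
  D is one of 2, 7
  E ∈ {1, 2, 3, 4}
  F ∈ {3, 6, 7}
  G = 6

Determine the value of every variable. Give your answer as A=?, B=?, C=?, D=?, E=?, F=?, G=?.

A=1, B=0, C=7, D=2, E=4, F=3, G=6

A must be 1 (only option left). Remove 1 from E.
C has just one choice, so C = 7. Strike 7 from D, F.
D has just one choice, so D = 2. Eliminate 2 elsewhere: E.
That leaves G = 6. Eliminate 6 elsewhere: F.
F must be 3 (only option left). Eliminate 3 elsewhere: B, E.
B has just one choice, so B = 0.
E's domain is down to {4}, so E = 4.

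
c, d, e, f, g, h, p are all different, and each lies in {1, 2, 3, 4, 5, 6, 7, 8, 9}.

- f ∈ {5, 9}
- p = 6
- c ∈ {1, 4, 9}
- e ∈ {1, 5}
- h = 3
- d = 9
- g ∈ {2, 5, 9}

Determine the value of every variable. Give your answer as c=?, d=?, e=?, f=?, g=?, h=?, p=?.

d's domain is down to {9}, so d = 9. Remove 9 from c, f, g.
That leaves f = 5. So e, g can't be 5.
That leaves g = 2.
That leaves h = 3.
p has just one choice, so p = 6.
e must be 1 (only option left). Strike 1 from c.
That leaves c = 4.

c=4, d=9, e=1, f=5, g=2, h=3, p=6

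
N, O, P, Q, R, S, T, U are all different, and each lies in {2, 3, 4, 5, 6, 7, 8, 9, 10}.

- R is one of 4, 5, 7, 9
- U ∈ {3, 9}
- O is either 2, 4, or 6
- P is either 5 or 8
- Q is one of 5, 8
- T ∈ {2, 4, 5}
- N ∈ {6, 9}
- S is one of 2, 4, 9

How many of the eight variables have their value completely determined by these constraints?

Among the 8 variables, 3 fits only U (and all 8 values in {2, 3, 4, 5, 6, 7, 8, 9} must be used), so U = 3.
Among the 7 still-open variables, 7 fits only R (and all 7 values in {2, 4, 5, 6, 7, 8, 9} must be used), so R = 7.
The 2 variables P and Q are confined to {5, 8}, which locks those values in; drop them from T.
Determined: R=7, U=3. The other variables each still have more than one consistent value. That makes 2.

2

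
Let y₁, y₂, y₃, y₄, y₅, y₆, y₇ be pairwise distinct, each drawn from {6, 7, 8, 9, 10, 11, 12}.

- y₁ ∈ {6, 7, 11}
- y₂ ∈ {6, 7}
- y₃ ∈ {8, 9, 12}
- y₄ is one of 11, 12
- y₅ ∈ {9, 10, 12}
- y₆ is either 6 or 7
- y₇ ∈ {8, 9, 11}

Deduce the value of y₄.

12

Among the 7 variables, 10 fits only y₅ (and all 7 values in {6, 7, 8, 9, 10, 11, 12} must be used), so y₅ = 10.
y₂ and y₆ between them cover only {6, 7} — a naked pair. Remove those values from y₁.
That leaves y₁ = 11. So y₄, y₇ can't be 11.
So y₄ = 12.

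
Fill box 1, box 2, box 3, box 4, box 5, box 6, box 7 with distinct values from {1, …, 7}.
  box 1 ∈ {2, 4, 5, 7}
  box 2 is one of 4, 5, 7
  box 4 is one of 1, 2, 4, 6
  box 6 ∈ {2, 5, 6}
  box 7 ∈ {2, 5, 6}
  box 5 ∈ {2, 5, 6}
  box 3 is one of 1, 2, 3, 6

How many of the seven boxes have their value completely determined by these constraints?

2

The 7 variables draw from only 7 values {1, 2, 3, 4, 5, 6, 7}, so each is used; only box 3 can be 3, hence box 3 = 3.
Among the 6 still-open variables, 1 fits only box 4 (and all 6 values in {1, 2, 4, 5, 6, 7} must be used), so box 4 = 1.
box 5, box 6, box 7 between them cover only {2, 5, 6} — a naked triple. Remove those values from box 1, box 2.
Determined: box 3=3, box 4=1. The other boxes each still have more than one consistent value. That makes 2.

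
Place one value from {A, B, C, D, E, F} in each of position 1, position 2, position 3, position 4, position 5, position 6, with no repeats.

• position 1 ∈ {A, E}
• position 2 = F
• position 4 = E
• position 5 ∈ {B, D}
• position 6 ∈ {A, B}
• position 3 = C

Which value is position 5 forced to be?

position 2 has just one choice, so position 2 = F.
That leaves position 3 = C.
That leaves position 4 = E. Strike E from position 1.
That leaves position 1 = A. Remove A from position 6.
position 6 has just one choice, so position 6 = B. Strike B from position 5.
So position 5 = D.

D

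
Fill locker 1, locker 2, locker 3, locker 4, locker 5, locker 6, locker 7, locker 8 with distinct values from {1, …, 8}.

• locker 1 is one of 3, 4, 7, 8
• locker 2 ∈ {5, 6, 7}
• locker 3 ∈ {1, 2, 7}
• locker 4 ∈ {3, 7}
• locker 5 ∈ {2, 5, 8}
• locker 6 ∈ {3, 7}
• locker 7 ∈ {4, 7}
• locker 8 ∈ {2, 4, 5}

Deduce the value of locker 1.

8

The 8 variables together cover exactly {1, 2, 3, 4, 5, 6, 7, 8} — 8 values for 8 variables — and 1 appears only in locker 3's list, so locker 3 = 1.
The 7 still-open variables draw from only 7 values {2, 3, 4, 5, 6, 7, 8}, so each is used; only locker 2 can be 6, hence locker 2 = 6.
The 2 variables locker 4 and locker 6 are confined to {3, 7}, which locks those values in; drop them from locker 1, locker 7.
locker 7 must be 4 (only option left). Eliminate 4 elsewhere: locker 1, locker 8.
So locker 1 = 8.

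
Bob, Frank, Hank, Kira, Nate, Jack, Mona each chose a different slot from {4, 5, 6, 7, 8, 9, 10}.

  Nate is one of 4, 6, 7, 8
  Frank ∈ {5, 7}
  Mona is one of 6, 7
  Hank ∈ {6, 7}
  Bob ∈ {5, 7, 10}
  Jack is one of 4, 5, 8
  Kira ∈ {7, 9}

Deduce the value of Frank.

5

The 7 variables together cover exactly {4, 5, 6, 7, 8, 9, 10} — 7 values for 7 variables — and 9 appears only in Kira's list, so Kira = 9.
The 6 still-open variables together cover exactly {4, 5, 6, 7, 8, 10} — 6 values for 6 variables — and 10 appears only in Bob's list, so Bob = 10.
Hank and Mona between them cover only {6, 7} — a naked pair. Remove those values from Frank, Nate.
So Frank = 5.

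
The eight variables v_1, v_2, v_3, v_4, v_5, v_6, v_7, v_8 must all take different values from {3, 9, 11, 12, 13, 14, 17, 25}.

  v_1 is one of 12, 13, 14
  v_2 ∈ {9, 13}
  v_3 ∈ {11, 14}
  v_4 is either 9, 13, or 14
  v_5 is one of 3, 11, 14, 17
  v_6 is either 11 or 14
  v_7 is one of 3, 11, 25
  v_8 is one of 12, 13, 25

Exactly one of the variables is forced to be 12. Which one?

Among the 8 variables, 17 fits only v_5 (and all 8 values in {3, 9, 11, 12, 13, 14, 17, 25} must be used), so v_5 = 17.
The 7 still-open variables together cover exactly {3, 9, 11, 12, 13, 14, 25} — 7 values for 7 variables — and 3 appears only in v_7's list, so v_7 = 3.
Among the 6 still-open variables, 25 fits only v_8 (and all 6 values in {9, 11, 12, 13, 14, 25} must be used), so v_8 = 25.
The 5 still-open variables together cover exactly {9, 11, 12, 13, 14} — 5 values for 5 variables — and 12 appears only in v_1's list, so v_1 = 12.

v_1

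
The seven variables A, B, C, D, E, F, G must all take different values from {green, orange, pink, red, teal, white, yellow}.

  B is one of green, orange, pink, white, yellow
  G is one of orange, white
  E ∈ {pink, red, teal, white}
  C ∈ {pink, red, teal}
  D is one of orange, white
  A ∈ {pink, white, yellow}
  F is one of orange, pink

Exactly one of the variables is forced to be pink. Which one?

The 7 variables together cover exactly {green, orange, pink, red, teal, white, yellow} — 7 values for 7 variables — and green appears only in B's list, so B = green.
The 6 still-open variables together cover exactly {orange, pink, red, teal, white, yellow} — 6 values for 6 variables — and yellow appears only in A's list, so A = yellow.
D and G share exactly the 2 values {orange, white}; by pigeonhole those values go to them, so strike orange, white from E, F.
So pink goes to F.

F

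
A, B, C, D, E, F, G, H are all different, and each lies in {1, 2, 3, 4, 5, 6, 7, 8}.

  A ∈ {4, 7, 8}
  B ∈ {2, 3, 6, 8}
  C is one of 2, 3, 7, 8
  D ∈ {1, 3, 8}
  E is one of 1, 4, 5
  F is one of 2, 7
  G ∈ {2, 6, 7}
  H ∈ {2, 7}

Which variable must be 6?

G

Among the 8 variables, 5 fits only E (and all 8 values in {1, 2, 3, 4, 5, 6, 7, 8} must be used), so E = 5.
The 7 still-open variables draw from only 7 values {1, 2, 3, 4, 6, 7, 8}, so each is used; only D can be 1, hence D = 1.
The 6 still-open variables together cover exactly {2, 3, 4, 6, 7, 8} — 6 values for 6 variables — and 4 appears only in A's list, so A = 4.
The 2 variables F and H are confined to {2, 7}, which locks those values in; drop them from B, C, G.
So 6 goes to G.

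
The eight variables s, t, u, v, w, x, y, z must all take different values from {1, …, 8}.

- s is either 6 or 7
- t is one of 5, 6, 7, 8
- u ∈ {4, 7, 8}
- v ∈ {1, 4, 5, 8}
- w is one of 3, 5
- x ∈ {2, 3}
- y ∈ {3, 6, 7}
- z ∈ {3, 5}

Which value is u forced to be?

4

The 8 variables draw from only 8 values {1, 2, 3, 4, 5, 6, 7, 8}, so each is used; only v can be 1, hence v = 1.
The 7 still-open variables together cover exactly {2, 3, 4, 5, 6, 7, 8} — 7 values for 7 variables — and 2 appears only in x's list, so x = 2.
Among the 6 still-open variables, 4 fits only u (and all 6 values in {3, 4, 5, 6, 7, 8} must be used), so u = 4.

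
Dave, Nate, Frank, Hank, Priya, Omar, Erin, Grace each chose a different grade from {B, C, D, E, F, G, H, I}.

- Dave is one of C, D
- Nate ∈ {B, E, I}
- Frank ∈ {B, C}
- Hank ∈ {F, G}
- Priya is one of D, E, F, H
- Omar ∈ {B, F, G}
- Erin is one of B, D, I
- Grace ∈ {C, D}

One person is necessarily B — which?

Frank

The 8 variables together cover exactly {B, C, D, E, F, G, H, I} — 8 values for 8 variables — and H appears only in Priya's list, so Priya = H.
The 7 still-open variables together cover exactly {B, C, D, E, F, G, I} — 7 values for 7 variables — and E appears only in Nate's list, so Nate = E.
Among the 6 still-open variables, I fits only Erin (and all 6 values in {B, C, D, F, G, I} must be used), so Erin = I.
Dave and Grace between them cover only {C, D} — a naked pair. Remove those values from Frank.
So B goes to Frank.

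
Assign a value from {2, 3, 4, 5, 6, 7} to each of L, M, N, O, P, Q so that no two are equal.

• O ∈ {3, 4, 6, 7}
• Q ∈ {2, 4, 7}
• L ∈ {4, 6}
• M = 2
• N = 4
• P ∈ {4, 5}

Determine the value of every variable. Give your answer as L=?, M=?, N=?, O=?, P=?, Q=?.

M's domain is down to {2}, so M = 2. Eliminate 2 elsewhere: Q.
N's domain is down to {4}, so N = 4. Strike 4 from L, O, P, Q.
P has just one choice, so P = 5.
Q's domain is down to {7}, so Q = 7. Strike 7 from O.
That leaves L = 6. Remove 6 from O.
O's domain is down to {3}, so O = 3.

L=6, M=2, N=4, O=3, P=5, Q=7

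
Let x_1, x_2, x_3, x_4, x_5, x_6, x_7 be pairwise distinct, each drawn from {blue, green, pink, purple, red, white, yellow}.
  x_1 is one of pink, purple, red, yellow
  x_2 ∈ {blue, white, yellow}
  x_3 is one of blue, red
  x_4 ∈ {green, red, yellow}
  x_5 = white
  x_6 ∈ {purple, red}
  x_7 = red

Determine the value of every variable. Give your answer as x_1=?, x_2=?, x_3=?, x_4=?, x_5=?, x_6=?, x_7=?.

x_5 has just one choice, so x_5 = white. Eliminate white elsewhere: x_2.
x_7's domain is down to {red}, so x_7 = red. So x_1, x_3, x_4, x_6 can't be red.
x_3's domain is down to {blue}, so x_3 = blue. Eliminate blue elsewhere: x_2.
x_6 must be purple (only option left). Eliminate purple elsewhere: x_1.
x_2's domain is down to {yellow}, so x_2 = yellow. So x_1, x_4 can't be yellow.
x_4's domain is down to {green}, so x_4 = green.
x_1 has just one choice, so x_1 = pink.

x_1=pink, x_2=yellow, x_3=blue, x_4=green, x_5=white, x_6=purple, x_7=red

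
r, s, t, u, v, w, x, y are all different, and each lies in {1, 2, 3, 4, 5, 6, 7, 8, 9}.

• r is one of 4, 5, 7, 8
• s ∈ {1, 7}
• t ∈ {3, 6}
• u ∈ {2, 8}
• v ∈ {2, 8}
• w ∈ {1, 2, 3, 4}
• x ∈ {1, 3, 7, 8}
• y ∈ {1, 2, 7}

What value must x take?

Among the 8 variables, 5 fits only r (and all 8 values in {1, 2, 3, 4, 5, 6, 7, 8} must be used), so r = 5.
The 7 still-open variables together cover exactly {1, 2, 3, 4, 6, 7, 8} — 7 values for 7 variables — and 4 appears only in w's list, so w = 4.
The 6 still-open variables together cover exactly {1, 2, 3, 6, 7, 8} — 6 values for 6 variables — and 6 appears only in t's list, so t = 6.
The 5 still-open variables together cover exactly {1, 2, 3, 7, 8} — 5 values for 5 variables — and 3 appears only in x's list, so x = 3.

3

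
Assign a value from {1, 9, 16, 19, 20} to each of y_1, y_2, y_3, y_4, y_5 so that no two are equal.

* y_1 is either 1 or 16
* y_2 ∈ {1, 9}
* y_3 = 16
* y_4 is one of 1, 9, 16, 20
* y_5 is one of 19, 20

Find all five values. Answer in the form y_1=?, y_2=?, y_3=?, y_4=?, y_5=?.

y_3 must be 16 (only option left). Eliminate 16 elsewhere: y_1, y_4.
y_1 must be 1 (only option left). Eliminate 1 elsewhere: y_2, y_4.
That leaves y_2 = 9. Remove 9 from y_4.
y_4 must be 20 (only option left). Strike 20 from y_5.
y_5 has just one choice, so y_5 = 19.

y_1=1, y_2=9, y_3=16, y_4=20, y_5=19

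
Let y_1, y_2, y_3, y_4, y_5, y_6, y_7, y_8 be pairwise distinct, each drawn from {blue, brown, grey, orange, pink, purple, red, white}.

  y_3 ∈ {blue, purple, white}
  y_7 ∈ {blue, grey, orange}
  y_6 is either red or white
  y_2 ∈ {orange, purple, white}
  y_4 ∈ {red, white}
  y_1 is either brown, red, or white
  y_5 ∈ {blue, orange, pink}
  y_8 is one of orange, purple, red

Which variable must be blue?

The 8 variables together cover exactly {blue, brown, grey, orange, pink, purple, red, white} — 8 values for 8 variables — and brown appears only in y_1's list, so y_1 = brown.
The 7 still-open variables draw from only 7 values {blue, grey, orange, pink, purple, red, white}, so each is used; only y_7 can be grey, hence y_7 = grey.
Among the 6 still-open variables, pink fits only y_5 (and all 6 values in {blue, orange, pink, purple, red, white} must be used), so y_5 = pink.
The 5 still-open variables together cover exactly {blue, orange, purple, red, white} — 5 values for 5 variables — and blue appears only in y_3's list, so y_3 = blue.

y_3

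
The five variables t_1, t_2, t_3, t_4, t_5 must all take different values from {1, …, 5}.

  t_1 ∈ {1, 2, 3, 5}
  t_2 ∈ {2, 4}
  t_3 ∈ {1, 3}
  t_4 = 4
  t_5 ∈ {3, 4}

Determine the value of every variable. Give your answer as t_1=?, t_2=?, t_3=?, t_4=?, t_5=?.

t_4 must be 4 (only option left). So t_2, t_5 can't be 4.
t_5 has just one choice, so t_5 = 3. So t_1, t_3 can't be 3.
t_2's domain is down to {2}, so t_2 = 2. Eliminate 2 elsewhere: t_1.
t_3 must be 1 (only option left). Remove 1 from t_1.
That leaves t_1 = 5.

t_1=5, t_2=2, t_3=1, t_4=4, t_5=3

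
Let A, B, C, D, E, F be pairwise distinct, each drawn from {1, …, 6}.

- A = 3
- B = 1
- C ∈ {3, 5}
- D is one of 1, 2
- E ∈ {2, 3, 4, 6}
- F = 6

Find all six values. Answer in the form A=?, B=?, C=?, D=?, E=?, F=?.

A=3, B=1, C=5, D=2, E=4, F=6

A has just one choice, so A = 3. Remove 3 from C, E.
B's domain is down to {1}, so B = 1. Strike 1 from D.
C must be 5 (only option left).
That leaves D = 2. Eliminate 2 elsewhere: E.
F has just one choice, so F = 6. Strike 6 from E.
E's domain is down to {4}, so E = 4.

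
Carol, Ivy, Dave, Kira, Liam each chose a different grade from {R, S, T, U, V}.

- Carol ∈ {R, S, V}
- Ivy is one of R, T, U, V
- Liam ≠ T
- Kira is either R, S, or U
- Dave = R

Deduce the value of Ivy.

T

Dave has just one choice, so Dave = R. Eliminate R elsewhere: Carol, Ivy, Kira, Liam.
The 4 still-open variables draw from only 4 values {S, T, U, V}, so each is used; only Ivy can be T, hence Ivy = T.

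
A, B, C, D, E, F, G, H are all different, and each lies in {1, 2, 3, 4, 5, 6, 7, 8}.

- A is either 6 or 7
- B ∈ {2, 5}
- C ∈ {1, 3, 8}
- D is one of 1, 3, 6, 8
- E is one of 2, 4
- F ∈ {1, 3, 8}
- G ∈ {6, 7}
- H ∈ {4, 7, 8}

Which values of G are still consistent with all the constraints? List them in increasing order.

Among the 8 variables, 5 fits only B (and all 8 values in {1, 2, 3, 4, 5, 6, 7, 8} must be used), so B = 5.
Among the 7 still-open variables, 2 fits only E (and all 7 values in {1, 2, 3, 4, 6, 7, 8} must be used), so E = 2.
The 6 still-open variables draw from only 6 values {1, 3, 4, 6, 7, 8}, so each is used; only H can be 4, hence H = 4.
A and G share exactly the 2 values {6, 7}; by pigeonhole those values go to them, so strike 6, 7 from D.
No further eliminations apply; G can still be any of 6, 7.

6, 7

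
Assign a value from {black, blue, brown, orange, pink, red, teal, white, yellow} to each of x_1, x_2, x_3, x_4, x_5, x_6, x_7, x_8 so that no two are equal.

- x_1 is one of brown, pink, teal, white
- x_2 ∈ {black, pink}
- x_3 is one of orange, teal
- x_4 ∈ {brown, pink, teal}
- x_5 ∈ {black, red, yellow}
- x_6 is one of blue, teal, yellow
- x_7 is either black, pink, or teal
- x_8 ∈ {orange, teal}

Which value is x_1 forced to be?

white

x_3 and x_8 share exactly the 2 values {orange, teal}; by pigeonhole those values go to them, so strike orange, teal from x_1, x_4, x_6, x_7.
x_2 and x_7 share exactly the 2 values {black, pink}; by pigeonhole those values go to them, so strike black, pink from x_1, x_4, x_5.
x_4's domain is down to {brown}, so x_4 = brown. Eliminate brown elsewhere: x_1.
So x_1 = white.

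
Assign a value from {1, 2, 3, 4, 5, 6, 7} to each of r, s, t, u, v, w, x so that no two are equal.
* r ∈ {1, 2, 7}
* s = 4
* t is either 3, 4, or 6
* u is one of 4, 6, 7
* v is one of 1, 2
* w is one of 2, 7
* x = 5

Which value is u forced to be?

6

s has just one choice, so s = 4. Strike 4 from t, u.
x's domain is down to {5}, so x = 5.
The 5 still-open variables draw from only 5 values {1, 2, 3, 6, 7}, so each is used; only t can be 3, hence t = 3.
The 4 still-open variables draw from only 4 values {1, 2, 6, 7}, so each is used; only u can be 6, hence u = 6.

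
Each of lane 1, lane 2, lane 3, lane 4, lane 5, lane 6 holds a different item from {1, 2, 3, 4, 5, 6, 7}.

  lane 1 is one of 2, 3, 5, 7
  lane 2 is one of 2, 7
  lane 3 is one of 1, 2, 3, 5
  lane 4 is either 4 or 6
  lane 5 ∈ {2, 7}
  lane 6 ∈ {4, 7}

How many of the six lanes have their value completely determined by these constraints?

2

The 2 variables lane 2 and lane 5 are confined to {2, 7}, which locks those values in; drop them from lane 1, lane 3, lane 6.
That leaves lane 6 = 4. Remove 4 from lane 4.
lane 4's domain is down to {6}, so lane 4 = 6.
Determined: lane 4=6, lane 6=4. The other lanes each still have more than one consistent value. That makes 2.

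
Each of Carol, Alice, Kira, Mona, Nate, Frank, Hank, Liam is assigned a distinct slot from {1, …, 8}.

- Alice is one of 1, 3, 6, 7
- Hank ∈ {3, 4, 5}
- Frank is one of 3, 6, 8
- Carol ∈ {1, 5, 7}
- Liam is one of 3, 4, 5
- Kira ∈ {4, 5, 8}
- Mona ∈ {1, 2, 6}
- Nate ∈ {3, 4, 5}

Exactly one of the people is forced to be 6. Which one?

Frank

The 8 variables draw from only 8 values {1, 2, 3, 4, 5, 6, 7, 8}, so each is used; only Mona can be 2, hence Mona = 2.
Nate, Hank, Liam between them cover only {3, 4, 5} — a naked triple. Remove those values from Carol, Alice, Kira, Frank.
Kira must be 8 (only option left). So Frank can't be 8.
So 6 goes to Frank.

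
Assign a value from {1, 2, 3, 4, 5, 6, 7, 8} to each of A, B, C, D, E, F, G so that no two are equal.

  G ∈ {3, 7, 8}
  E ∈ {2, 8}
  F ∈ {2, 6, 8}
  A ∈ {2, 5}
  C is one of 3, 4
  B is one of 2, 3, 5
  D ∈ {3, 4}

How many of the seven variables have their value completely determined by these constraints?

3

Among the 7 variables, 6 fits only F (and all 7 values in {2, 3, 4, 5, 6, 7, 8} must be used), so F = 6.
The 6 still-open variables draw from only 6 values {2, 3, 4, 5, 7, 8}, so each is used; only G can be 7, hence G = 7.
The 5 still-open variables together cover exactly {2, 3, 4, 5, 8} — 5 values for 5 variables — and 8 appears only in E's list, so E = 8.
C and D between them cover only {3, 4} — a naked pair. Remove those values from B.
Determined: E=8, F=6, G=7. The other variables each still have more than one consistent value. That makes 3.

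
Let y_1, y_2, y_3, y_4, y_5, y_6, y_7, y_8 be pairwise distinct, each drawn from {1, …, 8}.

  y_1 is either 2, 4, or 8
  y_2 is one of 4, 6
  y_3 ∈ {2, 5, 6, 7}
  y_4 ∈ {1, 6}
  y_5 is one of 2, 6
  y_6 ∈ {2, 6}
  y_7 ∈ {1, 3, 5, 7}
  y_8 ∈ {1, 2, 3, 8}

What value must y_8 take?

The 2 variables y_5 and y_6 are confined to {2, 6}, which locks those values in; drop them from y_1, y_2, y_3, y_4, y_8.
y_2 has just one choice, so y_2 = 4. Remove 4 from y_1.
y_4 has just one choice, so y_4 = 1. Remove 1 from y_7, y_8.
y_1 must be 8 (only option left). Eliminate 8 elsewhere: y_8.
So y_8 = 3.

3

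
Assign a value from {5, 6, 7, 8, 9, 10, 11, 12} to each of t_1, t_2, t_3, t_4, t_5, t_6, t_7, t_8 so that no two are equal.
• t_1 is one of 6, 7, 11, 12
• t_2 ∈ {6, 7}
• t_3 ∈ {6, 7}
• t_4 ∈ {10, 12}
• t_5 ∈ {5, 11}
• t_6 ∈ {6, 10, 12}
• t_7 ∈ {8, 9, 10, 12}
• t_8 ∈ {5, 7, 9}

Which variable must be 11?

The 8 variables draw from only 8 values {5, 6, 7, 8, 9, 10, 11, 12}, so each is used; only t_7 can be 8, hence t_7 = 8.
Among the 7 still-open variables, 9 fits only t_8 (and all 7 values in {5, 6, 7, 9, 10, 11, 12} must be used), so t_8 = 9.
The 6 still-open variables draw from only 6 values {5, 6, 7, 10, 11, 12}, so each is used; only t_5 can be 5, hence t_5 = 5.
Among the 5 still-open variables, 11 fits only t_1 (and all 5 values in {6, 7, 10, 11, 12} must be used), so t_1 = 11.

t_1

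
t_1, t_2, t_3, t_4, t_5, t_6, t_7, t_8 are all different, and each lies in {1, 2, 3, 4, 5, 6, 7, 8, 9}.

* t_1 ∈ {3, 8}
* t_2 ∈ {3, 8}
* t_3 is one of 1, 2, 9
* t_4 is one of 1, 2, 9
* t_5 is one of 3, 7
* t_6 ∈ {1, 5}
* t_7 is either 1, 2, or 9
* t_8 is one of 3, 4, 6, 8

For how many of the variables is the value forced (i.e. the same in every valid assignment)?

t_1 and t_2 between them cover only {3, 8} — a naked pair. Remove those values from t_5, t_8.
t_5 has just one choice, so t_5 = 7.
The 3 variables t_3, t_4, t_7 are confined to {1, 2, 9}, which locks those values in; drop them from t_6.
t_6's domain is down to {5}, so t_6 = 5.
Determined: t_5=7, t_6=5. The other variables each still have more than one consistent value. That makes 2.

2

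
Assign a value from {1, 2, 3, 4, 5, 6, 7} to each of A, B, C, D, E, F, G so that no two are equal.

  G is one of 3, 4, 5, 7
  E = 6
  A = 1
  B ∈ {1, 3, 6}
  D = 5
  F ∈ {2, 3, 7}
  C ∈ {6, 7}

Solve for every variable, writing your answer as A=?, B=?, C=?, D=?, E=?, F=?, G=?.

A=1, B=3, C=7, D=5, E=6, F=2, G=4

A's domain is down to {1}, so A = 1. So B can't be 1.
D has just one choice, so D = 5. Remove 5 from G.
E's domain is down to {6}, so E = 6. So B, C can't be 6.
B must be 3 (only option left). Eliminate 3 elsewhere: F, G.
C must be 7 (only option left). Remove 7 from F, G.
F has just one choice, so F = 2.
G has just one choice, so G = 4.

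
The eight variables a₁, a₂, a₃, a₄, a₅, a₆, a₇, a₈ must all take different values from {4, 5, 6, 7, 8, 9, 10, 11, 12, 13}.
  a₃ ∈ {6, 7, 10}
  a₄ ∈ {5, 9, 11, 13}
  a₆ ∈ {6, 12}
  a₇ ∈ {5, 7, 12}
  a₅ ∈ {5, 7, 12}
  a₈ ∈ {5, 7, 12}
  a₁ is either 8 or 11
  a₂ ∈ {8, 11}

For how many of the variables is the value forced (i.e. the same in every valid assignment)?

a₁ and a₂ between them cover only {8, 11} — a naked pair. Remove those values from a₄.
The 3 variables a₅, a₇, a₈ are confined to {5, 7, 12}, which locks those values in; drop them from a₃, a₄, a₆.
a₆'s domain is down to {6}, so a₆ = 6. Strike 6 from a₃.
a₃'s domain is down to {10}, so a₃ = 10.
Determined: a₃=10, a₆=6. The other variables each still have more than one consistent value. That makes 2.

2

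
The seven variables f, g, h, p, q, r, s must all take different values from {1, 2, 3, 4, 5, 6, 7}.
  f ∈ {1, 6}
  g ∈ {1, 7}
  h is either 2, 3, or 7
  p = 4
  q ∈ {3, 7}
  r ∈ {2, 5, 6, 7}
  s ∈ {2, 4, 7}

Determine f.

6

p must be 4 (only option left). Eliminate 4 elsewhere: s.
The 6 still-open variables together cover exactly {1, 2, 3, 5, 6, 7} — 6 values for 6 variables — and 5 appears only in r's list, so r = 5.
The 5 still-open variables draw from only 5 values {1, 2, 3, 6, 7}, so each is used; only f can be 6, hence f = 6.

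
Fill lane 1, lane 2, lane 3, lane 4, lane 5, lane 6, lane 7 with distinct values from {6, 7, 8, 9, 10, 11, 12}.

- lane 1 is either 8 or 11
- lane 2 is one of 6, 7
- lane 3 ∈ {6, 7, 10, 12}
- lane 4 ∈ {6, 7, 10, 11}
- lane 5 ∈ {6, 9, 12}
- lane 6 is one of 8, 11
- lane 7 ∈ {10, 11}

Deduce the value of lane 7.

10

The 7 variables draw from only 7 values {6, 7, 8, 9, 10, 11, 12}, so each is used; only lane 5 can be 9, hence lane 5 = 9.
Among the 6 still-open variables, 12 fits only lane 3 (and all 6 values in {6, 7, 8, 10, 11, 12} must be used), so lane 3 = 12.
The 2 variables lane 1 and lane 6 are confined to {8, 11}, which locks those values in; drop them from lane 4, lane 7.
So lane 7 = 10.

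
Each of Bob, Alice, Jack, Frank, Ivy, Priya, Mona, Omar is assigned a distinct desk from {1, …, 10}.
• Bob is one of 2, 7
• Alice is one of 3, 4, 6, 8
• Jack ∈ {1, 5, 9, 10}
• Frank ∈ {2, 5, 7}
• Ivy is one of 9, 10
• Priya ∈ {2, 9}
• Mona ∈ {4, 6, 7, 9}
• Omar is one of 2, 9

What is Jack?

1

Priya and Omar between them cover only {2, 9} — a naked pair. Remove those values from Bob, Jack, Frank, Ivy, Mona.
Bob must be 7 (only option left). Remove 7 from Frank, Mona.
Frank has just one choice, so Frank = 5. Remove 5 from Jack.
Ivy's domain is down to {10}, so Ivy = 10. Eliminate 10 elsewhere: Jack.
So Jack = 1.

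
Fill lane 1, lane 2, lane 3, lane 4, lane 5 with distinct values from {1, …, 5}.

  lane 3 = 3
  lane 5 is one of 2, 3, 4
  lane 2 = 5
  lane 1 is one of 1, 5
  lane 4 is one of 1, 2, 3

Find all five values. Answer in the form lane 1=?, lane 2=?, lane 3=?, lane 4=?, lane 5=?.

lane 2 must be 5 (only option left). Strike 5 from lane 1.
lane 3's domain is down to {3}, so lane 3 = 3. Eliminate 3 elsewhere: lane 4, lane 5.
lane 1 has just one choice, so lane 1 = 1. Remove 1 from lane 4.
lane 4's domain is down to {2}, so lane 4 = 2. Eliminate 2 elsewhere: lane 5.
lane 5 has just one choice, so lane 5 = 4.

lane 1=1, lane 2=5, lane 3=3, lane 4=2, lane 5=4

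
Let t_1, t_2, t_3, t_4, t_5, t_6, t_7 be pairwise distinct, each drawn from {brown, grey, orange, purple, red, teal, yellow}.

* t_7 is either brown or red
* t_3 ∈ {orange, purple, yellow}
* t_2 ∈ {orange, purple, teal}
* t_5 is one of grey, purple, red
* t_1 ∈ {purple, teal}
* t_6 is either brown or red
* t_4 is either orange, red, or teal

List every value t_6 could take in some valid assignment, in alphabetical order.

brown, red

The 7 variables draw from only 7 values {brown, grey, orange, purple, red, teal, yellow}, so each is used; only t_5 can be grey, hence t_5 = grey.
Among the 6 still-open variables, yellow fits only t_3 (and all 6 values in {brown, orange, purple, red, teal, yellow} must be used), so t_3 = yellow.
The 2 variables t_6 and t_7 are confined to {brown, red}, which locks those values in; drop them from t_4.
No further eliminations apply; t_6 can still be any of brown, red.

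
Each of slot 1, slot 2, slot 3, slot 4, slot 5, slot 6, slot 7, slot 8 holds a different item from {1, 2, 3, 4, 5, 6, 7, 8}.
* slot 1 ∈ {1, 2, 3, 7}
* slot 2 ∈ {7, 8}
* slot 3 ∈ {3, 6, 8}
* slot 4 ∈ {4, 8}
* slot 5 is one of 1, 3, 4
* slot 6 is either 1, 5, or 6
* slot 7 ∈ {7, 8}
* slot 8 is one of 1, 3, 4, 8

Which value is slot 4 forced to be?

The 8 variables draw from only 8 values {1, 2, 3, 4, 5, 6, 7, 8}, so each is used; only slot 1 can be 2, hence slot 1 = 2.
The 7 still-open variables draw from only 7 values {1, 3, 4, 5, 6, 7, 8}, so each is used; only slot 6 can be 5, hence slot 6 = 5.
The 6 still-open variables together cover exactly {1, 3, 4, 6, 7, 8} — 6 values for 6 variables — and 6 appears only in slot 3's list, so slot 3 = 6.
The 2 variables slot 2 and slot 7 are confined to {7, 8}, which locks those values in; drop them from slot 4, slot 8.
So slot 4 = 4.

4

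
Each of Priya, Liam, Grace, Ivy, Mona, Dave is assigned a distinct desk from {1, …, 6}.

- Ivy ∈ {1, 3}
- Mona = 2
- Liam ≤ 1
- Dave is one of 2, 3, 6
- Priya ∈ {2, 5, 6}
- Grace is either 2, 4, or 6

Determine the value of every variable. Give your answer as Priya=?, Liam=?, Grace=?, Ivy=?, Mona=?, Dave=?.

Priya=5, Liam=1, Grace=4, Ivy=3, Mona=2, Dave=6

Liam has just one choice, so Liam = 1. Remove 1 from Ivy.
Ivy has just one choice, so Ivy = 3. So Dave can't be 3.
Mona has just one choice, so Mona = 2. So Priya, Grace, Dave can't be 2.
Dave has just one choice, so Dave = 6. Remove 6 from Priya, Grace.
Priya's domain is down to {5}, so Priya = 5.
That leaves Grace = 4.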